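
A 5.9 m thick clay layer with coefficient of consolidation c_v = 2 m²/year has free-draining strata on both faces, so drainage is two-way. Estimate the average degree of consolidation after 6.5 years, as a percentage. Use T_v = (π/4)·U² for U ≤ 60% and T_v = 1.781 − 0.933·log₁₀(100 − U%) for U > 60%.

Drainage path length: H_d = H/2 = 2.95 m (double drainage).
T_v = c_v·t/H_d² = 2×6.5/2.95² = 1.4938.
T_v = 1.4938 corresponds to the U > 60% branch:
U = 1 − 10^((1.781 − T_v)/0.933)/100 = 0.9797

U ≈ 98 %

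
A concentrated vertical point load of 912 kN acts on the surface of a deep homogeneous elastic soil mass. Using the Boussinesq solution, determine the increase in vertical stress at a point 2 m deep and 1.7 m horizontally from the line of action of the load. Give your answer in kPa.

Boussinesq vertical stress below a point load on an elastic half-space:
Δσ_z = 3P/(2πz²) · [1 + (r/z)²]^(−5/2)
r/z = 1.7/2 = 0.85; [1+(r/z)²]^(−5/2) = 0.2568.
Δσ_z = 3×912/(2π×2²) × 0.2568 = 108.86 × 0.2568 = 27.96 kPa

Δσ_z ≈ 28 kPa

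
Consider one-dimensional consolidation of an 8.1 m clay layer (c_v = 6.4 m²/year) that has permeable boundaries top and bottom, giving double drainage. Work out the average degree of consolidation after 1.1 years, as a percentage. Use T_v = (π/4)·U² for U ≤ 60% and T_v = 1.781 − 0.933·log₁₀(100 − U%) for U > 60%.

U ≈ 71.9 %

Drainage path length: H_d = H/2 = 4.05 m (double drainage).
T_v = c_v·t/H_d² = 6.4×1.1/4.05² = 0.4292.
T_v = 0.4292 corresponds to the U > 60% branch:
U = 1 − 10^((1.781 − T_v)/0.933)/100 = 0.7189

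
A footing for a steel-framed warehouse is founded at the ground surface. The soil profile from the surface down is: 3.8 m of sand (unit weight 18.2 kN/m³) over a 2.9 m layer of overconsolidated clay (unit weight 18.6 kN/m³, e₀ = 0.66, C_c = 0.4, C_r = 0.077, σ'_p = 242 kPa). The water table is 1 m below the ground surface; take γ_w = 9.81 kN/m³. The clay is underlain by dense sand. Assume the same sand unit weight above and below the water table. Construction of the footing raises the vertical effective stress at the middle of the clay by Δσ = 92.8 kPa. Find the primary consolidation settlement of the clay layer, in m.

S_c ≈ 0.0581 m

Mid-depth of clay below the ground surface: z = 3.8 + 2.9/2 = 5.25 m.
Total vertical stress at mid-clay: σ_v = 18.2×3.8 + 18.6×1.45 = 96.13 kPa.
Pore pressure: u = 9.81×(5.25 − 1) = 41.693 kPa.
Initial effective stress: σ'_0 = σ_v − u = 96.13 − 41.693 = 54.437 kPa.
Final effective stress: σ'_f = 54.437 + 92.8 = 147.24 kPa.
σ'_f = 147.24 ≤ σ'_p = 242 kPa, so the clay remains overconsolidated and only the recompression index applies:
S_c = C_r·H/(1+e₀)·log₁₀(σ'_f/σ'_0) = 0.077×2.9/1.66×log₁₀(147.24/54.437)
    = 0.13452 × 0.43213 = 0.05813 m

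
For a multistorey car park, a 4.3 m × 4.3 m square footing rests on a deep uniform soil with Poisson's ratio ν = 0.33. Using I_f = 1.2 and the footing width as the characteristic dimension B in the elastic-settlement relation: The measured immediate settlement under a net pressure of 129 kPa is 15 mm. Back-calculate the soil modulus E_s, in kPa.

S_e = q·B·(1−ν²)/E_s · I_f  ⇒  E_s = q·B·(1−ν²)·I_f / S_e.
E_s = 129 × 4.3 × 0.8911 × 1.2 / 0.015 = 39540 kPa

E_s ≈ 39500 kPa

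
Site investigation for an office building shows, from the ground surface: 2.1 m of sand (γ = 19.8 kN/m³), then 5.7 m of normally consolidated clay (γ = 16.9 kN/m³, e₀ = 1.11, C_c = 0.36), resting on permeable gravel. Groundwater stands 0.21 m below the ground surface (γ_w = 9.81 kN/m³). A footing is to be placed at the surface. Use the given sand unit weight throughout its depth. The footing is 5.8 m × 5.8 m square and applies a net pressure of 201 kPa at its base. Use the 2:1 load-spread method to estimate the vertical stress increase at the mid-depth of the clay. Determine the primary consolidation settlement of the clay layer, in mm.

Mid-depth of clay below the ground surface: z = 2.1 + 5.7/2 = 4.95 m.
Total vertical stress at mid-clay: σ_v = 19.8×2.1 + 16.9×2.85 = 89.745 kPa.
Pore pressure: u = 9.81×(4.95 − 0.21) = 46.499 kPa.
Initial effective stress: σ'_0 = σ_v − u = 89.745 − 46.499 = 43.246 kPa.
Stress increase at mid-clay by the 2:1 spreading method:
Δσ = qBL/((B+z)(L+z)) = 201×5.8×5.8/((5.8+4.95)(5.8+4.95)) = 58.511 kPa
Final effective stress: σ'_f = σ'_0 + Δσ = 43.246 + 58.511 = 101.76 kPa.
Normally consolidated clay, so the full stress increment lies on the virgin compression line:
S_c = C_c·H/(1+e₀)·log₁₀(σ'_f/σ'_0) = 0.36×5.7/(1+1.11)×log₁₀(101.76/43.246)
    = 0.97251 × 0.37163 = 0.3614 m

S_c ≈ 361 mm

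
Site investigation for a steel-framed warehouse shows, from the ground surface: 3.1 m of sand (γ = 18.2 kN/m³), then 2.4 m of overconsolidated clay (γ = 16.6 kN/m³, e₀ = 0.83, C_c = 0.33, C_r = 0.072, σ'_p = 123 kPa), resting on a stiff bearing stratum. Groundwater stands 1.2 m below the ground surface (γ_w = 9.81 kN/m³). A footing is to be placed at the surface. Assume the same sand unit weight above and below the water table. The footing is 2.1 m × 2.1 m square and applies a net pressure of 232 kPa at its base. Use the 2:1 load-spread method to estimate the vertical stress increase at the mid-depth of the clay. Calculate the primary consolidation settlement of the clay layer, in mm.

Mid-depth of clay below the ground surface: z = 3.1 + 2.4/2 = 4.3 m.
Total vertical stress at mid-clay: σ_v = 18.2×3.1 + 16.6×1.2 = 76.34 kPa.
Pore pressure: u = 9.81×(4.3 − 1.2) = 30.411 kPa.
Initial effective stress: σ'_0 = σ_v − u = 76.34 − 30.411 = 45.929 kPa.
Stress increase at mid-clay by the 2:1 spreading method:
Δσ = qBL/((B+z)(L+z)) = 232×2.1×2.1/((2.1+4.3)(2.1+4.3)) = 24.979 kPa
Final effective stress: σ'_f = 45.929 + 24.979 = 70.908 kPa.
σ'_f = 70.908 ≤ σ'_p = 123 kPa, so the clay remains overconsolidated and only the recompression index applies:
S_c = C_r·H/(1+e₀)·log₁₀(σ'_f/σ'_0) = 0.072×2.4/1.83×log₁₀(70.908/45.929)
    = 0.094428 × 0.18861 = 0.01781 m

S_c ≈ 17.8 mm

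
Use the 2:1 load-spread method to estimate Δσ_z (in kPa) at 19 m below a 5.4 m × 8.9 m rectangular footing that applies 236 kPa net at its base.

Δσ_z ≈ 16.7 kPa

By the 2:1 method the load spreads at 1 horizontal : 2 vertical, so at depth z the loaded area has grown by z in each plan dimension:
Δσ = qBL/((B+z)(L+z)) = 236×5.4×8.9/((5.4+19)(8.9+19)) = 16.661 kPa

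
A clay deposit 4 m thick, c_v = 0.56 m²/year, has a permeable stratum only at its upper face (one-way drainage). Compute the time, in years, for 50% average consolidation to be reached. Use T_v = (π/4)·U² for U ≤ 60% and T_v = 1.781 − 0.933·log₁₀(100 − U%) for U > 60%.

t ≈ 5.61 years

Drainage path length: H_d = H = 4 m (single drainage).
U ≤ 60%: T_v = (π/4)·U² = (π/4)×0.5² = 0.19635.
t = T_v·H_d²/c_v = 0.19635×4²/0.56 = 5.61 years.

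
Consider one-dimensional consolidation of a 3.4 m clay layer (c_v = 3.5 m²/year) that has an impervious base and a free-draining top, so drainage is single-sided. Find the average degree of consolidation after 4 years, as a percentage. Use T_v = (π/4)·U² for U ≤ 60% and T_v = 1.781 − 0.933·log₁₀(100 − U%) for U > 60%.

Drainage path length: H_d = H = 3.4 m (single drainage).
T_v = c_v·t/H_d² = 3.5×4/3.4² = 1.2111.
T_v = 1.2111 corresponds to the U > 60% branch:
U = 1 − 10^((1.781 − T_v)/0.933)/100 = 0.9592

U ≈ 95.9 %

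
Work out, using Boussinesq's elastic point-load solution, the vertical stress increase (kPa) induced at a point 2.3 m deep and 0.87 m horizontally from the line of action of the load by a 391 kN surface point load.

Boussinesq vertical stress below a point load on an elastic half-space:
Δσ_z = 3P/(2πz²) · [1 + (r/z)²]^(−5/2)
r/z = 0.87/2.3 = 0.37826; [1+(r/z)²]^(−5/2) = 0.71583.
Δσ_z = 3×391/(2π×2.3²) × 0.71583 = 35.291 × 0.71583 = 25.26 kPa

Δσ_z ≈ 25.3 kPa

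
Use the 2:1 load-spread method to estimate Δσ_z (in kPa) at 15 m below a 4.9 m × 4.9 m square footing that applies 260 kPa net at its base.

By the 2:1 method the load spreads at 1 horizontal : 2 vertical, so at depth z the loaded area has grown by z in each plan dimension:
Δσ = qBL/((B+z)(L+z)) = 260×4.9×4.9/((4.9+15)(4.9+15)) = 15.764 kPa

Δσ_z ≈ 15.8 kPa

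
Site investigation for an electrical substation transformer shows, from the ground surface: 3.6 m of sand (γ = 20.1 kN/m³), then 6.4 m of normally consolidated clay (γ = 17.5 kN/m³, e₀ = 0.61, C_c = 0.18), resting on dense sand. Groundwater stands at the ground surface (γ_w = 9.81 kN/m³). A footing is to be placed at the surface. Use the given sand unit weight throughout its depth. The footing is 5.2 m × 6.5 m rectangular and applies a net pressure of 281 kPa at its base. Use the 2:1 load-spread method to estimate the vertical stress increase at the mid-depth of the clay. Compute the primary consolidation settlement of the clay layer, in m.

Mid-depth of clay below the ground surface: z = 3.6 + 6.4/2 = 6.8 m.
Total vertical stress at mid-clay: σ_v = 20.1×3.6 + 17.5×3.2 = 128.36 kPa.
Pore pressure: u = 9.81×(6.8 − 0) = 66.708 kPa.
Initial effective stress: σ'_0 = σ_v − u = 128.36 − 66.708 = 61.652 kPa.
Stress increase at mid-clay by the 2:1 spreading method:
Δσ = qBL/((B+z)(L+z)) = 281×5.2×6.5/((5.2+6.8)(6.5+6.8)) = 59.51 kPa
Final effective stress: σ'_f = σ'_0 + Δσ = 61.652 + 59.51 = 121.16 kPa.
Normally consolidated clay, so the full stress increment lies on the virgin compression line:
S_c = C_c·H/(1+e₀)·log₁₀(σ'_f/σ'_0) = 0.18×6.4/(1+0.61)×log₁₀(121.16/61.652)
    = 0.71553 × 0.29341 = 0.2099 m

S_c ≈ 0.21 m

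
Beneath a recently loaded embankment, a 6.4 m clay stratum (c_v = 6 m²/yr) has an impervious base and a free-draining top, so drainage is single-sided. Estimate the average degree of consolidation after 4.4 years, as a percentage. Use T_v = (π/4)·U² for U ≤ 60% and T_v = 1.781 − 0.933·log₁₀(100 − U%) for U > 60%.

U ≈ 83.5 %

Drainage path length: H_d = H = 6.4 m (single drainage).
T_v = c_v·t/H_d² = 6×4.4/6.4² = 0.64453.
T_v = 0.64453 corresponds to the U > 60% branch:
U = 1 − 10^((1.781 − T_v)/0.933)/100 = 0.8348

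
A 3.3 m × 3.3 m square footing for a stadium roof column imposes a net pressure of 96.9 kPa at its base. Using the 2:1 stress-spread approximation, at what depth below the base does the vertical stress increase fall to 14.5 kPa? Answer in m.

z ≈ 5.23 m

2:1 spreading — at depth z the loaded area has grown by z in each plan dimension:
qB²/(B+z)² = Δσ_z ⇒ z = B(√(q/Δσ_z) − 1) = 3.3×(√(96.9/14.5) − 1) = 5.231 m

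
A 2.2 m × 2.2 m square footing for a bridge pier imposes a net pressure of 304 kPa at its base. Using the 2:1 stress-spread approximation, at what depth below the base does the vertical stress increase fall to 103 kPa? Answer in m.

2:1 spreading — at depth z the loaded area has grown by z in each plan dimension:
qB²/(B+z)² = Δσ_z ⇒ z = B(√(q/Δσ_z) − 1) = 2.2×(√(304/103) − 1) = 1.58 m

z ≈ 1.58 m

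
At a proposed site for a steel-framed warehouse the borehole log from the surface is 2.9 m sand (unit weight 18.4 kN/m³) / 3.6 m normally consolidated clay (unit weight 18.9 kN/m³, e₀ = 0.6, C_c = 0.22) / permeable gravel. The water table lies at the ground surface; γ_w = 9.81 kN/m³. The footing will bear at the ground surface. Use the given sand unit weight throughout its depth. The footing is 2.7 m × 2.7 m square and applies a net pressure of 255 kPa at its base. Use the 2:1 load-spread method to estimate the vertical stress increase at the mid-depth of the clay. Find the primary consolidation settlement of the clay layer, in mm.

S_c ≈ 129 mm

Mid-depth of clay below the ground surface: z = 2.9 + 3.6/2 = 4.7 m.
Total vertical stress at mid-clay: σ_v = 18.4×2.9 + 18.9×1.8 = 87.38 kPa.
Pore pressure: u = 9.81×(4.7 − 0) = 46.107 kPa.
Initial effective stress: σ'_0 = σ_v − u = 87.38 − 46.107 = 41.273 kPa.
Stress increase at mid-clay by the 2:1 spreading method:
Δσ = qBL/((B+z)(L+z)) = 255×2.7×2.7/((2.7+4.7)(2.7+4.7)) = 33.947 kPa
Final effective stress: σ'_f = σ'_0 + Δσ = 41.273 + 33.947 = 75.22 kPa.
Normally consolidated clay, so the full stress increment lies on the virgin compression line:
S_c = C_c·H/(1+e₀)·log₁₀(σ'_f/σ'_0) = 0.22×3.6/(1+0.6)×log₁₀(75.22/41.273)
    = 0.495 × 0.26067 = 0.129 m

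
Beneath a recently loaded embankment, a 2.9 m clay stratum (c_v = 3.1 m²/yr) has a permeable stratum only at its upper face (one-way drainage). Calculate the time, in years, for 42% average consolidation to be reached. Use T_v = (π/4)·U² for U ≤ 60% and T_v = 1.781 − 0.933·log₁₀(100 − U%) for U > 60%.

Drainage path length: H_d = H = 2.9 m (single drainage).
U ≤ 60%: T_v = (π/4)·U² = (π/4)×0.42² = 0.13854.
t = T_v·H_d²/c_v = 0.13854×2.9²/3.1 = 0.3758 years.

t ≈ 0.376 years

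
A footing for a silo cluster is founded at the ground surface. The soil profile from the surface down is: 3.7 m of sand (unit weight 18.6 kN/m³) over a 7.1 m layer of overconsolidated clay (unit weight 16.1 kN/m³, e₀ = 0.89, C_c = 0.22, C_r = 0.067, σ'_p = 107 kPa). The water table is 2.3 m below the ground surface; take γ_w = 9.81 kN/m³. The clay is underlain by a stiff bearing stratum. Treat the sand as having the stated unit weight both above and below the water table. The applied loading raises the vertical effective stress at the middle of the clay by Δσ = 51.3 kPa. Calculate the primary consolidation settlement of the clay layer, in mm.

S_c ≈ 102 mm

Mid-depth of clay below the ground surface: z = 3.7 + 7.1/2 = 7.25 m.
Total vertical stress at mid-clay: σ_v = 18.6×3.7 + 16.1×3.55 = 125.98 kPa.
Pore pressure: u = 9.81×(7.25 − 2.3) = 48.56 kPa.
Initial effective stress: σ'_0 = σ_v − u = 125.98 − 48.56 = 77.42 kPa.
Final effective stress: σ'_f = 77.42 + 51.3 = 128.72 kPa.
σ'_f = 128.72 > σ'_p = 107 kPa, so the stress path crosses the preconsolidation pressure — recompression up to σ'_p, then virgin compression beyond:
S_c = H/(1+e₀)·[C_r·log₁₀(σ'_p/σ'_0) + C_c·log₁₀(σ'_f/σ'_p)]
    = 7.1/1.89 × [0.067×log₁₀(107/77.42) + 0.22×log₁₀(128.72/107)]
    = 3.7566 × [0.0094156 + 0.017658] = 0.1017 m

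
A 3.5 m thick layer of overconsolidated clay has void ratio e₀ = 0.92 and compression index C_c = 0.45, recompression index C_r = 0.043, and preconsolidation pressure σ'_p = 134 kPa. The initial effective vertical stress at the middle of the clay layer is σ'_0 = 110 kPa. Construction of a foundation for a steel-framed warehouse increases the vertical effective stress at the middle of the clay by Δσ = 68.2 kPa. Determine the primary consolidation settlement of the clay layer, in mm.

S_c ≈ 108 mm

Final effective stress: σ'_f = 110 + 68.2 = 178.2 kPa.
σ'_f = 178.2 > σ'_p = 134 kPa, so the stress path crosses the preconsolidation pressure — recompression up to σ'_p, then virgin compression beyond:
S_c = H/(1+e₀)·[C_r·log₁₀(σ'_p/σ'_0) + C_c·log₁₀(σ'_f/σ'_p)]
    = 3.5/1.92 × [0.043×log₁₀(134/110) + 0.45×log₁₀(178.2/134)]
    = 1.8229 × [0.0036856 + 0.055711] = 0.1083 m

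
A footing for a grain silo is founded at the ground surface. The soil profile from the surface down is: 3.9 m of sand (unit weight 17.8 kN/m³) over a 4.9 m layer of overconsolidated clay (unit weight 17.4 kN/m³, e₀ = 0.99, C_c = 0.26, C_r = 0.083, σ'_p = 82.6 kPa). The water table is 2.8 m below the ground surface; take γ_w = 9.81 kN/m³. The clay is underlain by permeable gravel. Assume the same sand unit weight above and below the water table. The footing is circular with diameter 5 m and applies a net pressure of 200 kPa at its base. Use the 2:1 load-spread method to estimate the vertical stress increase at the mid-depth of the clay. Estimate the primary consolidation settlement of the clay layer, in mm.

Mid-depth of clay below the ground surface: z = 3.9 + 4.9/2 = 6.35 m.
Total vertical stress at mid-clay: σ_v = 17.8×3.9 + 17.4×2.45 = 112.05 kPa.
Pore pressure: u = 9.81×(6.35 − 2.8) = 34.825 kPa.
Initial effective stress: σ'_0 = σ_v − u = 112.05 − 34.825 = 77.225 kPa.
Stress increase at mid-clay by the 2:1 spreading method:
Δσ ≈ qD²/(D+z)² = 200×5²/(5+6.35)² = 38.813 kPa
Final effective stress: σ'_f = 77.225 + 38.813 = 116.04 kPa.
σ'_f = 116.04 > σ'_p = 82.6 kPa, so the stress path crosses the preconsolidation pressure — recompression up to σ'_p, then virgin compression beyond:
S_c = H/(1+e₀)·[C_r·log₁₀(σ'_p/σ'_0) + C_c·log₁₀(σ'_f/σ'_p)]
    = 4.9/1.99 × [0.083×log₁₀(82.6/77.225) + 0.26×log₁₀(116.04/82.6)]
    = 2.4623 × [0.0024254 + 0.038383] = 0.1005 m

S_c ≈ 100 mm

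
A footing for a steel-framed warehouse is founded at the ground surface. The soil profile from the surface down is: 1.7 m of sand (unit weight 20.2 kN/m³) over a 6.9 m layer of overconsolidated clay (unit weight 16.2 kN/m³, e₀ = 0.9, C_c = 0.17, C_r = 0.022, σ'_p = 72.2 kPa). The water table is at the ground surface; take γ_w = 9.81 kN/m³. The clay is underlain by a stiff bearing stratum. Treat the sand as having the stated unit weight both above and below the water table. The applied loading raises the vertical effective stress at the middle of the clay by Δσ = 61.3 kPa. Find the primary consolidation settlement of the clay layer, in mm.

S_c ≈ 111 mm

Mid-depth of clay below the ground surface: z = 1.7 + 6.9/2 = 5.15 m.
Total vertical stress at mid-clay: σ_v = 20.2×1.7 + 16.2×3.45 = 90.23 kPa.
Pore pressure: u = 9.81×(5.15 − 0) = 50.522 kPa.
Initial effective stress: σ'_0 = σ_v − u = 90.23 − 50.522 = 39.708 kPa.
Final effective stress: σ'_f = 39.708 + 61.3 = 101.01 kPa.
σ'_f = 101.01 > σ'_p = 72.2 kPa, so the stress path crosses the preconsolidation pressure — recompression up to σ'_p, then virgin compression beyond:
S_c = H/(1+e₀)·[C_r·log₁₀(σ'_p/σ'_0) + C_c·log₁₀(σ'_f/σ'_p)]
    = 6.9/1.9 × [0.022×log₁₀(72.2/39.708) + 0.17×log₁₀(101.01/72.2)]
    = 3.6316 × [0.0057125 + 0.024791] = 0.1108 m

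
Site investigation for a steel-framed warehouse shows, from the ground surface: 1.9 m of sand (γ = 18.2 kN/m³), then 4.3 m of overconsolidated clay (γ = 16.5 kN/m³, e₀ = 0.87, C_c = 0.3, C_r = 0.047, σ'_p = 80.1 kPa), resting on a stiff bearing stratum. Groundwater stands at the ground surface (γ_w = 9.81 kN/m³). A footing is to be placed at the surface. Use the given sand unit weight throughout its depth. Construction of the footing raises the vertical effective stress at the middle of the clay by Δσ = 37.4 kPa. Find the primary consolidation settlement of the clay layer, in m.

Mid-depth of clay below the ground surface: z = 1.9 + 4.3/2 = 4.05 m.
Total vertical stress at mid-clay: σ_v = 18.2×1.9 + 16.5×2.15 = 70.055 kPa.
Pore pressure: u = 9.81×(4.05 − 0) = 39.73 kPa.
Initial effective stress: σ'_0 = σ_v − u = 70.055 − 39.73 = 30.325 kPa.
Final effective stress: σ'_f = 30.325 + 37.4 = 67.725 kPa.
σ'_f = 67.725 ≤ σ'_p = 80.1 kPa, so the clay remains overconsolidated and only the recompression index applies:
S_c = C_r·H/(1+e₀)·log₁₀(σ'_f/σ'_0) = 0.047×4.3/1.87×log₁₀(67.725/30.325)
    = 0.10808 × 0.34895 = 0.03771 m

S_c ≈ 0.0377 m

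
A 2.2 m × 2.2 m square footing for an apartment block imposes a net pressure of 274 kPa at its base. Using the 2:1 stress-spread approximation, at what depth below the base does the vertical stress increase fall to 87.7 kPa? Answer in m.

2:1 spreading — at depth z the loaded area has grown by z in each plan dimension:
qB²/(B+z)² = Δσ_z ⇒ z = B(√(q/Δσ_z) − 1) = 2.2×(√(274/87.7) − 1) = 1.689 m

z ≈ 1.69 m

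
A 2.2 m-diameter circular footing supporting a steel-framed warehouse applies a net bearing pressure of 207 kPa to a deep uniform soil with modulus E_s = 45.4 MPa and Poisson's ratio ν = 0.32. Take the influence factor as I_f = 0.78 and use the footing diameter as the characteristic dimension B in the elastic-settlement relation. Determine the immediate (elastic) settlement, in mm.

S_e ≈ 7.02 mm

Immediate (elastic) settlement: S_e = q·B·(1−ν²)/E_s · I_f.
E_s = 45.4 MPa = 45400 kPa.
S_e = 207 × 2.2 × (1 − 0.32²) / 45400 × 0.78
    = 207 × 2.2 × 0.8976 / 45400 × 0.78
    = 0.007023 m = 7.023 mm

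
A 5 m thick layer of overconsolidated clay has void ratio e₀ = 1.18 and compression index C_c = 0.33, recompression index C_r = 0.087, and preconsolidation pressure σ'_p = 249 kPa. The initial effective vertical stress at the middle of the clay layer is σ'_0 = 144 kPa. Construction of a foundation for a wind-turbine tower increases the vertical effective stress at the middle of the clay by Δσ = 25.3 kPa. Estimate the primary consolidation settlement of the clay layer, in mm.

S_c ≈ 14 mm

Final effective stress: σ'_f = 144 + 25.3 = 169.3 kPa.
σ'_f = 169.3 ≤ σ'_p = 249 kPa, so the clay remains overconsolidated and only the recompression index applies:
S_c = C_r·H/(1+e₀)·log₁₀(σ'_f/σ'_0) = 0.087×5/2.18×log₁₀(169.3/144)
    = 0.19954 × 0.070294 = 0.01403 m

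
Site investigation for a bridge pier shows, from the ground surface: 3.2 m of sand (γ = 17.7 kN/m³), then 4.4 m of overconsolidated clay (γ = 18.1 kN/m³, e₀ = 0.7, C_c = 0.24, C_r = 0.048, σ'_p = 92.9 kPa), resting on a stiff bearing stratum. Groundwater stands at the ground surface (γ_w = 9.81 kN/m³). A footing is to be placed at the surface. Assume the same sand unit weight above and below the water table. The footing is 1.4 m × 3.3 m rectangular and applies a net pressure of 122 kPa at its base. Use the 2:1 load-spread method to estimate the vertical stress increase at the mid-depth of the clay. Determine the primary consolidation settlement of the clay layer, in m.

S_c ≈ 0.0107 m

Mid-depth of clay below the ground surface: z = 3.2 + 4.4/2 = 5.4 m.
Total vertical stress at mid-clay: σ_v = 17.7×3.2 + 18.1×2.2 = 96.46 kPa.
Pore pressure: u = 9.81×(5.4 − 0) = 52.974 kPa.
Initial effective stress: σ'_0 = σ_v − u = 96.46 − 52.974 = 43.486 kPa.
Stress increase at mid-clay by the 2:1 spreading method:
Δσ = qBL/((B+z)(L+z)) = 122×1.4×3.3/((1.4+5.4)(3.3+5.4)) = 9.5274 kPa
Final effective stress: σ'_f = 43.486 + 9.5274 = 53.013 kPa.
σ'_f = 53.013 ≤ σ'_p = 92.9 kPa, so the clay remains overconsolidated and only the recompression index applies:
S_c = C_r·H/(1+e₀)·log₁₀(σ'_f/σ'_0) = 0.048×4.4/1.7×log₁₀(53.013/43.486)
    = 0.12423 × 0.086033 = 0.01069 m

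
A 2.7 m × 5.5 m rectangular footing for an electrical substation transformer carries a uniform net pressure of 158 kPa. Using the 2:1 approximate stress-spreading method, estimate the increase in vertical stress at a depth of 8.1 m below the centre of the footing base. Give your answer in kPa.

Δσ_z ≈ 16 kPa

By the 2:1 method the load spreads at 1 horizontal : 2 vertical, so at depth z the loaded area has grown by z in each plan dimension:
Δσ = qBL/((B+z)(L+z)) = 158×2.7×5.5/((2.7+8.1)(5.5+8.1)) = 15.974 kPa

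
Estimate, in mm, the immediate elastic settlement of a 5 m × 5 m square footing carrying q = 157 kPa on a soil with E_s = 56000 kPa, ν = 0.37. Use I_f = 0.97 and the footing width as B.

S_e ≈ 11.7 mm

Immediate (elastic) settlement: S_e = q·B·(1−ν²)/E_s · I_f.
S_e = 157 × 5 × (1 − 0.37²) / 56000 × 0.97
    = 157 × 5 × 0.8631 / 56000 × 0.97
    = 0.01174 m = 11.74 mm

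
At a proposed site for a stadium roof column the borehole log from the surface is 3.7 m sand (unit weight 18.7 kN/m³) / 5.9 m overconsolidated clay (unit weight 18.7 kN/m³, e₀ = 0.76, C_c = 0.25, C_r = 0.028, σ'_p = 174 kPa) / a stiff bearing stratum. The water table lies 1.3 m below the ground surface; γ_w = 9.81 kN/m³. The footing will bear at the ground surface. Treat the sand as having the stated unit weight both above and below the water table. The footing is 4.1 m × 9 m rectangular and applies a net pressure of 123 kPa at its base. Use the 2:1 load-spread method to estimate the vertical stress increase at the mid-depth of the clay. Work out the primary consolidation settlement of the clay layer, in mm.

Mid-depth of clay below the ground surface: z = 3.7 + 5.9/2 = 6.65 m.
Total vertical stress at mid-clay: σ_v = 18.7×3.7 + 18.7×2.95 = 124.35 kPa.
Pore pressure: u = 9.81×(6.65 − 1.3) = 52.483 kPa.
Initial effective stress: σ'_0 = σ_v − u = 124.35 − 52.483 = 71.867 kPa.
Stress increase at mid-clay by the 2:1 spreading method:
Δσ = qBL/((B+z)(L+z)) = 123×4.1×9/((4.1+6.65)(9+6.65)) = 26.978 kPa
Final effective stress: σ'_f = 71.867 + 26.978 = 98.845 kPa.
σ'_f = 98.845 ≤ σ'_p = 174 kPa, so the clay remains overconsolidated and only the recompression index applies:
S_c = C_r·H/(1+e₀)·log₁₀(σ'_f/σ'_0) = 0.028×5.9/1.76×log₁₀(98.845/71.867)
    = 0.093864 × 0.13843 = 0.01299 m

S_c ≈ 13 mm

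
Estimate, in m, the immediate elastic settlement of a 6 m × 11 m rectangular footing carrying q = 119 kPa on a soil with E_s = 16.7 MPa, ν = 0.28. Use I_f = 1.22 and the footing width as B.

Immediate (elastic) settlement: S_e = q·B·(1−ν²)/E_s · I_f.
E_s = 16.7 MPa = 16700 kPa.
S_e = 119 × 6 × (1 − 0.28²) / 16700 × 1.22
    = 119 × 6 × 0.9216 / 16700 × 1.22
    = 0.04807 m

S_e ≈ 0.0481 m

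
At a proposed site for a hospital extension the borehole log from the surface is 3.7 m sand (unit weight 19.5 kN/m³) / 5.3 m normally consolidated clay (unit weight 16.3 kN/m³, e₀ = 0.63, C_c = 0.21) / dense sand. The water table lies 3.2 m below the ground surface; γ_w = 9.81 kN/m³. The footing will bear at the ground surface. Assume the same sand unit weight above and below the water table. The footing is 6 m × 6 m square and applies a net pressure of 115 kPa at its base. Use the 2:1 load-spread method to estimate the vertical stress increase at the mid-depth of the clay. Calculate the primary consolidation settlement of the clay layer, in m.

S_c ≈ 0.0827 m

Mid-depth of clay below the ground surface: z = 3.7 + 5.3/2 = 6.35 m.
Total vertical stress at mid-clay: σ_v = 19.5×3.7 + 16.3×2.65 = 115.34 kPa.
Pore pressure: u = 9.81×(6.35 − 3.2) = 30.902 kPa.
Initial effective stress: σ'_0 = σ_v − u = 115.34 − 30.902 = 84.438 kPa.
Stress increase at mid-clay by the 2:1 spreading method:
Δσ = qBL/((B+z)(L+z)) = 115×6×6/((6+6.35)(6+6.35)) = 27.144 kPa
Final effective stress: σ'_f = σ'_0 + Δσ = 84.438 + 27.144 = 111.58 kPa.
Normally consolidated clay, so the full stress increment lies on the virgin compression line:
S_c = C_c·H/(1+e₀)·log₁₀(σ'_f/σ'_0) = 0.21×5.3/(1+0.63)×log₁₀(111.58/84.438)
    = 0.68282 × 0.12105 = 0.08266 m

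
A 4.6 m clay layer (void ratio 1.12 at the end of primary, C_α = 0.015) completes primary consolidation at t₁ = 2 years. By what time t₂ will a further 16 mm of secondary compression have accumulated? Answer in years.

t₂ ≈ 6.2 years

S_s = C_α·H/(1+e_p)·log₁₀(t₂/t₁) ⇒ log₁₀(t₂/t₁) = S_s·(1+e_p)/(C_α·H).
log₁₀(t₂/t₁) = 0.016 × (1+1.12) / (0.015×4.6) = 0.4916
t₂ = t₁ × 10^0.4916 = 2 × 3.102 = 6.203 years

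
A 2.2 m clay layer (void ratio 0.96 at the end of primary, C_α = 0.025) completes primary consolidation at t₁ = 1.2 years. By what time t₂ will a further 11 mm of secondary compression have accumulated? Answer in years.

t₂ ≈ 2.96 years

S_s = C_α·H/(1+e_p)·log₁₀(t₂/t₁) ⇒ log₁₀(t₂/t₁) = S_s·(1+e_p)/(C_α·H).
log₁₀(t₂/t₁) = 0.011 × (1+0.96) / (0.025×2.2) = 0.392
t₂ = t₁ × 10^0.392 = 1.2 × 2.466 = 2.959 years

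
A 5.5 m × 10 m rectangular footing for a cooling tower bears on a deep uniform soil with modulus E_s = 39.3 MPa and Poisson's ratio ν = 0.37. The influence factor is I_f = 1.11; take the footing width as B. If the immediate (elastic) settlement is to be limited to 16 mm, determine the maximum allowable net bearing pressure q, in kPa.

q ≈ 119 kPa

E_s = 39.3 MPa = 39300 kPa.
S_e = q·B·(1−ν²)/E_s · I_f  ⇒  q = S_e·E_s / (B·(1−ν²)·I_f).
q = 0.016 × 39300 / (5.5 × 0.8631 × 1.11) = 119.3 kPa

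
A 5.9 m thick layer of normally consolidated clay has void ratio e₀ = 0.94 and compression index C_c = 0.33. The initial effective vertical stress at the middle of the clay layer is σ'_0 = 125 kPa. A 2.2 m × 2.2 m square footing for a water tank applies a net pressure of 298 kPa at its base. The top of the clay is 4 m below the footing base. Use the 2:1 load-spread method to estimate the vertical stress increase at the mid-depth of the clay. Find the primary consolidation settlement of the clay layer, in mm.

S_c ≈ 56.3 mm

Mid-depth of clay below the footing base: z = 4 + 5.9/2 = 6.95 m.
Stress increase at mid-clay by the 2:1 spreading method:
Δσ = qBL/((B+z)(L+z)) = 298×2.2×2.2/((2.2+6.95)(2.2+6.95)) = 17.227 kPa
Final effective stress: σ'_f = σ'_0 + Δσ = 125 + 17.227 = 142.23 kPa.
Normally consolidated clay, so the full stress increment lies on the virgin compression line:
S_c = C_c·H/(1+e₀)·log₁₀(σ'_f/σ'_0) = 0.33×5.9/(1+0.94)×log₁₀(142.23/125)
    = 1.0036 × 0.056081 = 0.05628 m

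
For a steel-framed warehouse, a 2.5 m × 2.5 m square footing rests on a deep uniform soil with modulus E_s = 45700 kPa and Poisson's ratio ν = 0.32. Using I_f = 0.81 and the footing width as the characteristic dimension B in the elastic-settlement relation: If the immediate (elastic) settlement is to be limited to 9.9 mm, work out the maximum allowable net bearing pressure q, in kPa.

S_e = q·B·(1−ν²)/E_s · I_f  ⇒  q = S_e·E_s / (B·(1−ν²)·I_f).
q = 0.0099 × 45700 / (2.5 × 0.8976 × 0.81) = 248.9 kPa

q ≈ 249 kPa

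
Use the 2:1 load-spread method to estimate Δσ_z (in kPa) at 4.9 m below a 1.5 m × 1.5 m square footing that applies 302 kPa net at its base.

By the 2:1 method the load spreads at 1 horizontal : 2 vertical, so at depth z the loaded area has grown by z in each plan dimension:
Δσ = qBL/((B+z)(L+z)) = 302×1.5×1.5/((1.5+4.9)(1.5+4.9)) = 16.589 kPa

Δσ_z ≈ 16.6 kPa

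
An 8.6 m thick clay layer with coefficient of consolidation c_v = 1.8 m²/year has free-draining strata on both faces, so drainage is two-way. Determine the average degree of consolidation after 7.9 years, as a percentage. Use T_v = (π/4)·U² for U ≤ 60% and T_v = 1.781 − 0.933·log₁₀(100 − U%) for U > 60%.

U ≈ 87.8 %

Drainage path length: H_d = H/2 = 4.3 m (double drainage).
T_v = c_v·t/H_d² = 1.8×7.9/4.3² = 0.76906.
T_v = 0.76906 corresponds to the U > 60% branch:
U = 1 − 10^((1.781 − T_v)/0.933)/100 = 0.8785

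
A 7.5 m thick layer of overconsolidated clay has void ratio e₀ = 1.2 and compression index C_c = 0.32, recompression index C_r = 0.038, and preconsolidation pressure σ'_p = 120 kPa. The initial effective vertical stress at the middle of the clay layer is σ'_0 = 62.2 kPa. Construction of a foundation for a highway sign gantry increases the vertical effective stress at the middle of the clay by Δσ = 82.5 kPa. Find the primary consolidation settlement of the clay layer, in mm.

S_c ≈ 126 mm

Final effective stress: σ'_f = 62.2 + 82.5 = 144.7 kPa.
σ'_f = 144.7 > σ'_p = 120 kPa, so the stress path crosses the preconsolidation pressure — recompression up to σ'_p, then virgin compression beyond:
S_c = H/(1+e₀)·[C_r·log₁₀(σ'_p/σ'_0) + C_c·log₁₀(σ'_f/σ'_p)]
    = 7.5/2.2 × [0.038×log₁₀(120/62.2) + 0.32×log₁₀(144.7/120)]
    = 3.4091 × [0.010845 + 0.026012] = 0.1256 m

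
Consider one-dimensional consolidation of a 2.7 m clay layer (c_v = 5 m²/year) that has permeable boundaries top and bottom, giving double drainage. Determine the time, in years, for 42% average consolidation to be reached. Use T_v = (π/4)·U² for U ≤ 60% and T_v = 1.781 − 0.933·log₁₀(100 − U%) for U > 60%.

Drainage path length: H_d = H/2 = 1.35 m (double drainage).
U ≤ 60%: T_v = (π/4)·U² = (π/4)×0.42² = 0.13854.
t = T_v·H_d²/c_v = 0.13854×1.35²/5 = 0.0505 years.

t ≈ 0.0505 years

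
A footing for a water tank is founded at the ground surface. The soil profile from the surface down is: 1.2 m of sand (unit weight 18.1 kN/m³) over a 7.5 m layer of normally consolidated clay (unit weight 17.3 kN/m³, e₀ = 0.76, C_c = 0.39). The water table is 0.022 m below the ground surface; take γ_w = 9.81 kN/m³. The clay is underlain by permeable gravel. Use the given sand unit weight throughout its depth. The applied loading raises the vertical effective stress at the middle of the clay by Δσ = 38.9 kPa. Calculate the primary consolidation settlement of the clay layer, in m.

S_c ≈ 0.506 m

Mid-depth of clay below the ground surface: z = 1.2 + 7.5/2 = 4.95 m.
Total vertical stress at mid-clay: σ_v = 18.1×1.2 + 17.3×3.75 = 86.595 kPa.
Pore pressure: u = 9.81×(4.95 − 0.022) = 48.344 kPa.
Initial effective stress: σ'_0 = σ_v − u = 86.595 − 48.344 = 38.251 kPa.
Final effective stress: σ'_f = σ'_0 + Δσ = 38.251 + 38.9 = 77.151 kPa.
Normally consolidated clay, so the full stress increment lies on the virgin compression line:
S_c = C_c·H/(1+e₀)·log₁₀(σ'_f/σ'_0) = 0.39×7.5/(1+0.76)×log₁₀(77.151/38.251)
    = 1.6619 × 0.3047 = 0.5064 m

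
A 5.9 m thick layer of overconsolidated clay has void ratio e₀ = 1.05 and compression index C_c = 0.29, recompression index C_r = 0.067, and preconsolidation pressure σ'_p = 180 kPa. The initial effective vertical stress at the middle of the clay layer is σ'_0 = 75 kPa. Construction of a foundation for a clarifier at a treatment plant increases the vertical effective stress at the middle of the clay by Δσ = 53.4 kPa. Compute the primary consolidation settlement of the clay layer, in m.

Final effective stress: σ'_f = 75 + 53.4 = 128.4 kPa.
σ'_f = 128.4 ≤ σ'_p = 180 kPa, so the clay remains overconsolidated and only the recompression index applies:
S_c = C_r·H/(1+e₀)·log₁₀(σ'_f/σ'_0) = 0.067×5.9/2.05×log₁₀(128.4/75)
    = 0.19283 × 0.2335 = 0.04502 m

S_c ≈ 0.045 m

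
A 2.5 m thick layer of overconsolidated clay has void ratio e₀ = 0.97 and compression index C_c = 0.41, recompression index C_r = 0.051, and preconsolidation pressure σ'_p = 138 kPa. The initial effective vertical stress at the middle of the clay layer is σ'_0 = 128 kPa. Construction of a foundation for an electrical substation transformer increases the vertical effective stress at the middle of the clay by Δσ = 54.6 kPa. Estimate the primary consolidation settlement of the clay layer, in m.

Final effective stress: σ'_f = 128 + 54.6 = 182.6 kPa.
σ'_f = 182.6 > σ'_p = 138 kPa, so the stress path crosses the preconsolidation pressure — recompression up to σ'_p, then virgin compression beyond:
S_c = H/(1+e₀)·[C_r·log₁₀(σ'_p/σ'_0) + C_c·log₁₀(σ'_f/σ'_p)]
    = 2.5/1.97 × [0.051×log₁₀(138/128) + 0.41×log₁₀(182.6/138)]
    = 1.269 × [0.0016661 + 0.049865] = 0.06539 m

S_c ≈ 0.0654 m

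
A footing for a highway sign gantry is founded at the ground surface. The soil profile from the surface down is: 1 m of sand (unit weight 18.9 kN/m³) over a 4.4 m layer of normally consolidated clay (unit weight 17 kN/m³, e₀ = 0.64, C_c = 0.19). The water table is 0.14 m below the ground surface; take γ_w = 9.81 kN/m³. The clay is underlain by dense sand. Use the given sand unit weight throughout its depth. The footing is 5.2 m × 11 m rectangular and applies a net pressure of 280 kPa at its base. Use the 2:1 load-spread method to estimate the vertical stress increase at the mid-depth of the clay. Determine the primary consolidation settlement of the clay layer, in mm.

Mid-depth of clay below the ground surface: z = 1 + 4.4/2 = 3.2 m.
Total vertical stress at mid-clay: σ_v = 18.9×1 + 17×2.2 = 56.3 kPa.
Pore pressure: u = 9.81×(3.2 − 0.14) = 30.019 kPa.
Initial effective stress: σ'_0 = σ_v − u = 56.3 − 30.019 = 26.281 kPa.
Stress increase at mid-clay by the 2:1 spreading method:
Δσ = qBL/((B+z)(L+z)) = 280×5.2×11/((5.2+3.2)(11+3.2)) = 134.27 kPa
Final effective stress: σ'_f = σ'_0 + Δσ = 26.281 + 134.27 = 160.55 kPa.
Normally consolidated clay, so the full stress increment lies on the virgin compression line:
S_c = C_c·H/(1+e₀)·log₁₀(σ'_f/σ'_0) = 0.19×4.4/(1+0.64)×log₁₀(160.55/26.281)
    = 0.50976 × 0.78597 = 0.4007 m

S_c ≈ 401 mm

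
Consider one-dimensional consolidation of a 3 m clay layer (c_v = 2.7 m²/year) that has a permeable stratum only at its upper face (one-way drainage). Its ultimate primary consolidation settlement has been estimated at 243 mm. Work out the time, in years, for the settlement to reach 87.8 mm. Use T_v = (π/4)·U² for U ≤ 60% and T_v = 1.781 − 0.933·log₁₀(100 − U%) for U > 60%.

Drainage path length: H_d = H = 3 m (single drainage).
U = S(t)/S_ult = 87.8/243 = 0.3613.
U ≤ 60%: T_v = (π/4)·U² = (π/4)×0.36132² = 0.10253.
t = T_v·H_d²/c_v = 0.10253×3²/2.7 = 0.3418 years.

t ≈ 0.342 years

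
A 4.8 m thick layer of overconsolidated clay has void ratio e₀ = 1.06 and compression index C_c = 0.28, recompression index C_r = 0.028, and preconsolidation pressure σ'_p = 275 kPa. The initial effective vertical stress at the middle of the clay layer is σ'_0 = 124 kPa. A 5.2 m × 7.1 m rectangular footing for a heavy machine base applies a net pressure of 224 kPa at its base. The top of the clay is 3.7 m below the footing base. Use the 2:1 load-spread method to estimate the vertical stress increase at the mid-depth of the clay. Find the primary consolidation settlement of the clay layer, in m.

Mid-depth of clay below the footing base: z = 3.7 + 4.8/2 = 6.1 m.
Stress increase at mid-clay by the 2:1 spreading method:
Δσ = qBL/((B+z)(L+z)) = 224×5.2×7.1/((5.2+6.1)(7.1+6.1)) = 55.444 kPa
Final effective stress: σ'_f = 124 + 55.444 = 179.44 kPa.
σ'_f = 179.44 ≤ σ'_p = 275 kPa, so the clay remains overconsolidated and only the recompression index applies:
S_c = C_r·H/(1+e₀)·log₁₀(σ'_f/σ'_0) = 0.028×4.8/2.06×log₁₀(179.44/124)
    = 0.065243 × 0.1605 = 0.01047 m

S_c ≈ 0.0105 m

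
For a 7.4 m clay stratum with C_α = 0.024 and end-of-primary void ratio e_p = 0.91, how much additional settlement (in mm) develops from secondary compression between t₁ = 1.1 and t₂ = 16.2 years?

Secondary compression: S_s = C_α·H/(1+e_p)·log₁₀(t₂/t₁)
S_s = 0.024×7.4/(1+0.91)×log₁₀(16.2/1.1)
    = 0.09298 × 1.168 = 0.1086 m

S_s ≈ 109 mm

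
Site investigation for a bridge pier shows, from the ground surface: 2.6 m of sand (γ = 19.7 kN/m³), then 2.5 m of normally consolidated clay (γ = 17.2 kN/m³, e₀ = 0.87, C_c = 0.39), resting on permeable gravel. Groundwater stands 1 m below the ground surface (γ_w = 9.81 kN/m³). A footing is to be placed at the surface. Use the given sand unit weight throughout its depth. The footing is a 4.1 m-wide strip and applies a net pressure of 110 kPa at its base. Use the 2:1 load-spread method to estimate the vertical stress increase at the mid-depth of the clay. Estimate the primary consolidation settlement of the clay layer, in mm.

Mid-depth of clay below the ground surface: z = 2.6 + 2.5/2 = 3.85 m.
Total vertical stress at mid-clay: σ_v = 19.7×2.6 + 17.2×1.25 = 72.72 kPa.
Pore pressure: u = 9.81×(3.85 − 1) = 27.959 kPa.
Initial effective stress: σ'_0 = σ_v − u = 72.72 − 27.959 = 44.761 kPa.
Stress increase at mid-clay by the 2:1 spreading method:
Δσ = qB/(B+z) = 110×4.1/(4.1+3.85) = 56.73 kPa
Final effective stress: σ'_f = σ'_0 + Δσ = 44.761 + 56.73 = 101.49 kPa.
Normally consolidated clay, so the full stress increment lies on the virgin compression line:
S_c = C_c·H/(1+e₀)·log₁₀(σ'_f/σ'_0) = 0.39×2.5/(1+0.87)×log₁₀(101.49/44.761)
    = 0.52139 × 0.35552 = 0.1854 m

S_c ≈ 185 mm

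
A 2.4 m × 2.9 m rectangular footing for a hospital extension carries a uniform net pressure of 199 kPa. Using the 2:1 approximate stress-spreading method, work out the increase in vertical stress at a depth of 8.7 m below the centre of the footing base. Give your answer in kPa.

Δσ_z ≈ 10.8 kPa

By the 2:1 method the load spreads at 1 horizontal : 2 vertical, so at depth z the loaded area has grown by z in each plan dimension:
Δσ = qBL/((B+z)(L+z)) = 199×2.4×2.9/((2.4+8.7)(2.9+8.7)) = 10.757 kPa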